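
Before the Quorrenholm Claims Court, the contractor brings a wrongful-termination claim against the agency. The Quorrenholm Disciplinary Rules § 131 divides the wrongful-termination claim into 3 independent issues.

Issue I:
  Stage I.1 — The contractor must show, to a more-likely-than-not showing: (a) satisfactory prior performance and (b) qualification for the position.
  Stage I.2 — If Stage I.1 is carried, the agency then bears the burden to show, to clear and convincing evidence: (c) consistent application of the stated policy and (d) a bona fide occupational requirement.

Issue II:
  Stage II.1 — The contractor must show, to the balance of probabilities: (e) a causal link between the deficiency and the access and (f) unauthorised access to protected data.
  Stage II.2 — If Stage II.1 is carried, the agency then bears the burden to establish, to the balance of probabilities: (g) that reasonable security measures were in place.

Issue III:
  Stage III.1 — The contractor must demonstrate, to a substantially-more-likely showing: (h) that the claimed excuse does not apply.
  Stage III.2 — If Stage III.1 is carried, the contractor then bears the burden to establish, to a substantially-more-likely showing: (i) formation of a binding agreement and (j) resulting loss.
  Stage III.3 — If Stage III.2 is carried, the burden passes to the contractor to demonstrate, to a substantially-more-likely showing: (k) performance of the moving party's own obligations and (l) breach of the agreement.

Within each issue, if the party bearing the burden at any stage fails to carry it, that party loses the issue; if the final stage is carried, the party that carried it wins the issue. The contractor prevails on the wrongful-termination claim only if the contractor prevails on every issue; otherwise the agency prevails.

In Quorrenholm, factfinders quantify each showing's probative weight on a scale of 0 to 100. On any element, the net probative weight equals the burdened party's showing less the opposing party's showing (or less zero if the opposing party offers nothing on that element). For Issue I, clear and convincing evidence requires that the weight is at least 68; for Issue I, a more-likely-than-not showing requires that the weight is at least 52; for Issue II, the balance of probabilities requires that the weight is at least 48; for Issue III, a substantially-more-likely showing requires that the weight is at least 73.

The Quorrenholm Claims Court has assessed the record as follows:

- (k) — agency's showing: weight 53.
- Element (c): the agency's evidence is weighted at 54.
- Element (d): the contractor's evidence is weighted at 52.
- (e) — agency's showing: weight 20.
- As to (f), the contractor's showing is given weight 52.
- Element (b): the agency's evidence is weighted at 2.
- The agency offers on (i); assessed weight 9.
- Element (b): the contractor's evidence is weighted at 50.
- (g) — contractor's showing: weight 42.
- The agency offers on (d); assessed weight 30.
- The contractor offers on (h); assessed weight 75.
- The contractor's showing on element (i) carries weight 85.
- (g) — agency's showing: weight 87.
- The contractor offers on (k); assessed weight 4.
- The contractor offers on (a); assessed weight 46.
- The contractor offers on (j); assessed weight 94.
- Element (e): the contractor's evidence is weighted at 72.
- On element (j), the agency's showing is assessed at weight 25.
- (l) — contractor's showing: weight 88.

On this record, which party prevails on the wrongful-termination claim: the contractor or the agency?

— Issue I —
At Stage I.1 the contractor must meet a more-likely-than-not showing (weight is at least 52): on (a) the weight is 46, < 52, so (a) does not meet the standard; on (b) the weight is 50 less the opposing 2 gives net 48, which does not reach 52, so (b) does not meet the standard.
  Stage I.1 not carried; the contractor fails its burden.
The analysis ends at Stage I.1; the agency prevails on this issue.
— Issue II —
At Stage II.1 the contractor must meet the balance of probabilities (weight is at least 48): on (e) the weight is 72 less the opposing 20 gives net 52, which does reach 48, so (e) meets the standard; on (f) the weight is 52, ≥ 48, so (f) meets the standard.
  All elements met. The burden passes to the agency.
At Stage II.2 the agency must meet the balance of probabilities (weight is at least 48): on (g) the weight is 87 less the opposing 42 gives net 45, < 48, so (g) does not meet the standard.
  Stage II.2 not carried; the agency fails its burden.
So the contractor prevails on this issue.
— Issue III —
Stage III.1 (contractor, a substantially-more-likely showing, weight is at least 73): (h) 75 ≥ 73 — meets.
  Stage III.1 is satisfied; the contractor continues to bear the burden.
Stage III.2 (contractor, a substantially-more-likely showing, weight is at least 73): (i) net 85−9=76 ≥ 73 — meets; (j) net 94−25=69 < 73 — fails.
  The contractor does not carry Stage III.2.
So the agency prevails on this issue.
Per-issue: Issue I → agency; Issue II → contractor; Issue III → agency. The contractor must prevail on every issue; overall, the agency prevails.

agency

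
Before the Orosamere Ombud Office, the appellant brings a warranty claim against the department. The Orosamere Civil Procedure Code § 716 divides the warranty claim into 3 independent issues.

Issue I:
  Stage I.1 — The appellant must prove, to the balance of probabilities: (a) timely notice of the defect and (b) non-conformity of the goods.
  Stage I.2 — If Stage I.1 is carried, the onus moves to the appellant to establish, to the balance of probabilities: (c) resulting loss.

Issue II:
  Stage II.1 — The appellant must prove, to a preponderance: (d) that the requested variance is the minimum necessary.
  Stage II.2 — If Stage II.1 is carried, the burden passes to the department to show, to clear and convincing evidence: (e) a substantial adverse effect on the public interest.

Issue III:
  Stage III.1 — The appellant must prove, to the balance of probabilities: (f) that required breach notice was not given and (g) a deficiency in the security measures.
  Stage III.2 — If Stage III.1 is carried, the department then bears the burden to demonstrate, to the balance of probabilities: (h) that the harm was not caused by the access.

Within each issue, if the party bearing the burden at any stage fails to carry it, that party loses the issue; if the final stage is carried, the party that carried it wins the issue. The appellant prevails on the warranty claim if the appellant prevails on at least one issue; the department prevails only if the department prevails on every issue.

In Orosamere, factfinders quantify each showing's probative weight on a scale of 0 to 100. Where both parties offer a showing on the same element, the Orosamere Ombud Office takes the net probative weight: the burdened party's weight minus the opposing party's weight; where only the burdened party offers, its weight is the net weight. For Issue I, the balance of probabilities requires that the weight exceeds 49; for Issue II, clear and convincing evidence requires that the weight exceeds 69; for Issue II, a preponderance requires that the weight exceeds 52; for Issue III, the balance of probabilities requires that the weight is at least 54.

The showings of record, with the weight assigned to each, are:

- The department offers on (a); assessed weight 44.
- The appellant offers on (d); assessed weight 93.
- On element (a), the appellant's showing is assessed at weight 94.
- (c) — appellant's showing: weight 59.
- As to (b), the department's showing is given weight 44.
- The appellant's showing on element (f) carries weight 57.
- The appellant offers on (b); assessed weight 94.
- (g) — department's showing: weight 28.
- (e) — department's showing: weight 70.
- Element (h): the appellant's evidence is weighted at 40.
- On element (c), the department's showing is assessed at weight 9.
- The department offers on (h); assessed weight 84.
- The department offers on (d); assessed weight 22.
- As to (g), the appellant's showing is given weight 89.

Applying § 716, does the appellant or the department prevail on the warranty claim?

— Issue I —
Stage I.1 (appellant, the balance of probabilities, weight exceeds 49): (a) net 94−44=50 > 49 — meets; (b) net 94−44=50 > 49 — meets.
  Stage I.1 is satisfied; the appellant continues to bear the burden.
Stage I.2 (appellant, the balance of probabilities, weight exceeds 49): (c) net 59−9=50 > 49 — meets.
  All elements met at the final stage.
With every stage satisfied, the appellant prevails on this issue.
— Issue II —
Stage II.1 (appellant, a preponderance, weight exceeds 52): (d) net 93−22=71 > 52 — meets.
  Stage II.1 is satisfied; the onus moves to the department.
Stage II.2 (department, clear and convincing evidence, weight exceeds 69): (e) 70 > 69 — meets.
  All elements met at the final stage.
With every stage satisfied, the department prevails on this issue.
— Issue III —
Stage III.1 — burden on appellant; standard: the balance of probabilities (weight is at least 54).
    (f): 57 ≥ 54 [met]
    (g): 89 − 28 = 61 ≥ 54 [met]
  Stage III.1 carried; the burden shifts to the department.
Stage III.2 — burden on department; standard: the balance of probabilities (weight is at least 54).
    (h): 84 − 40 = 44 < 54 [not met]
  Not every element is met, so the department fails to carry Stage III.2.
So the appellant prevails on this issue.
Per-issue: Issue I → appellant; Issue II → department; Issue III → appellant. The appellant must prevail on at least one issue; overall, the appellant prevails.

appellant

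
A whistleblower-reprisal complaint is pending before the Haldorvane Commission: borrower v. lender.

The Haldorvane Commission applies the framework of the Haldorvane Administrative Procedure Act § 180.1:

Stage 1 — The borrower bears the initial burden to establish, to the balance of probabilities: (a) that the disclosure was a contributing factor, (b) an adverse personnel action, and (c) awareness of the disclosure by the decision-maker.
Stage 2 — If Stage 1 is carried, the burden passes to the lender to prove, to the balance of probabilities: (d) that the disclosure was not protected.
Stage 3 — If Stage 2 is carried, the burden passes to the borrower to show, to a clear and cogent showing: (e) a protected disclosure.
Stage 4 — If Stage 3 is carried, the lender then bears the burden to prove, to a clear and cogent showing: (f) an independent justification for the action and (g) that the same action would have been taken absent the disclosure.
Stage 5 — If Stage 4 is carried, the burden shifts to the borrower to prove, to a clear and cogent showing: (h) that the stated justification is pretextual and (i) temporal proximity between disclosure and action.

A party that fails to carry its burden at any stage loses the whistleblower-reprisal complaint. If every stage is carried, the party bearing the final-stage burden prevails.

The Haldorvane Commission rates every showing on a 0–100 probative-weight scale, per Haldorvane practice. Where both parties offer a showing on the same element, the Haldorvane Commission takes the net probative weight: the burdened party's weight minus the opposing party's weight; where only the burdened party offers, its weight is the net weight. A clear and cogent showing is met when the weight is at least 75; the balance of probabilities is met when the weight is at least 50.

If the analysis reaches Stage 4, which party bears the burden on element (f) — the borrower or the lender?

Stage 4's rule assigns the burden to the lender (to a clear and cogent showing).

lender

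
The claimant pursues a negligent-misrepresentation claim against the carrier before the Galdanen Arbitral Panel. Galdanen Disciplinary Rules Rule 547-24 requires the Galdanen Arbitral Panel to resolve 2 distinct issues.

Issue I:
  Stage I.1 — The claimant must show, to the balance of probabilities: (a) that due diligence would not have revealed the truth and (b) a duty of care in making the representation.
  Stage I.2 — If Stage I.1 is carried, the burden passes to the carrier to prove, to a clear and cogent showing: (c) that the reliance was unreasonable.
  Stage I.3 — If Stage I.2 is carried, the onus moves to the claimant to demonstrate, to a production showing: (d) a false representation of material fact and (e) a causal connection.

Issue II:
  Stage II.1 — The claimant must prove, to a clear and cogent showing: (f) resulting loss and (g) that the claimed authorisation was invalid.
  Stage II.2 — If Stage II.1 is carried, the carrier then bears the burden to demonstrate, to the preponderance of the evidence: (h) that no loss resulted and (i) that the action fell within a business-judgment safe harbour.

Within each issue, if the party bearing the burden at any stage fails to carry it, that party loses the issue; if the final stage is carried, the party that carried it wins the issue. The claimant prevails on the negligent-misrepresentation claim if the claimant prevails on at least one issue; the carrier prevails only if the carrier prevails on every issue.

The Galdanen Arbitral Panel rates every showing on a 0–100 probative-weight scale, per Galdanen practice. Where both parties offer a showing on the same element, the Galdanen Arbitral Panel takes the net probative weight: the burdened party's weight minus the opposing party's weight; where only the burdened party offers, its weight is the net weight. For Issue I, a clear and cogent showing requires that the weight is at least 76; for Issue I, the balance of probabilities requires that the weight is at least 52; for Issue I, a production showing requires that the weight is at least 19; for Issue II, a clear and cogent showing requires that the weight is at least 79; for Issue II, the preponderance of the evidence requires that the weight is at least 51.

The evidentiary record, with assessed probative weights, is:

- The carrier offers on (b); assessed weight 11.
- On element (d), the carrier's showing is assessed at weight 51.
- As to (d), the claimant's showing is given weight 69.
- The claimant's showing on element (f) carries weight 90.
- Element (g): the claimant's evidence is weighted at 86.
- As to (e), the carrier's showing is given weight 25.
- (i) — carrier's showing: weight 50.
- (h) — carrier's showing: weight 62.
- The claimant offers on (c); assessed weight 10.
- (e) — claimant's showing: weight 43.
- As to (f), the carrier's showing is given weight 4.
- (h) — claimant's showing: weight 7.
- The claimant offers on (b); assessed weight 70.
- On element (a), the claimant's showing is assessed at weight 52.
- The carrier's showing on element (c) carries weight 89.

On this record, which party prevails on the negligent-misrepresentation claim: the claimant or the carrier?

— Issue I —
Stage I.1 — burden on claimant; standard: the balance of probabilities (weight is at least 52).
    (a): 52 ≥ 52 [met]
    (b): 70 − 11 = 59 ≥ 52 [met]
  Stage I.1 carried; the burden shifts to the carrier.
Stage I.2 — burden on carrier; standard: a clear and cogent showing (weight is at least 76).
    (c): 89 − 10 = 79 ≥ 76 [met]
  All elements met. The burden passes to the claimant.
Stage I.3 — burden on claimant; standard: a production showing (weight is at least 19).
    (d): 69 − 51 = 18 < 19 [not met]
    (e): 43 − 25 = 18 < 19 [not met]
  Stage I.3 not carried; the claimant fails its burden.
The analysis ends at Stage I.3; the carrier prevails on this issue.
— Issue II —
Stage II.1 — burden on claimant; standard: a clear and cogent showing (weight is at least 79).
    (f): 90 − 4 = 86 ≥ 79 [met]
    (g): 86 ≥ 79 [met]
  Stage II.1 carried; the burden shifts to the carrier.
Stage II.2 — burden on carrier; standard: the preponderance of the evidence (weight is at least 51).
    (h): 62 − 7 = 55 ≥ 51 [met]
    (i): 50 < 51 [not met]
  Stage II.2 not carried; the carrier fails its burden.
So the claimant prevails on this issue.
Per-issue: Issue I → carrier; Issue II → claimant. The claimant must prevail on at least one issue; overall, the claimant prevails.

claimant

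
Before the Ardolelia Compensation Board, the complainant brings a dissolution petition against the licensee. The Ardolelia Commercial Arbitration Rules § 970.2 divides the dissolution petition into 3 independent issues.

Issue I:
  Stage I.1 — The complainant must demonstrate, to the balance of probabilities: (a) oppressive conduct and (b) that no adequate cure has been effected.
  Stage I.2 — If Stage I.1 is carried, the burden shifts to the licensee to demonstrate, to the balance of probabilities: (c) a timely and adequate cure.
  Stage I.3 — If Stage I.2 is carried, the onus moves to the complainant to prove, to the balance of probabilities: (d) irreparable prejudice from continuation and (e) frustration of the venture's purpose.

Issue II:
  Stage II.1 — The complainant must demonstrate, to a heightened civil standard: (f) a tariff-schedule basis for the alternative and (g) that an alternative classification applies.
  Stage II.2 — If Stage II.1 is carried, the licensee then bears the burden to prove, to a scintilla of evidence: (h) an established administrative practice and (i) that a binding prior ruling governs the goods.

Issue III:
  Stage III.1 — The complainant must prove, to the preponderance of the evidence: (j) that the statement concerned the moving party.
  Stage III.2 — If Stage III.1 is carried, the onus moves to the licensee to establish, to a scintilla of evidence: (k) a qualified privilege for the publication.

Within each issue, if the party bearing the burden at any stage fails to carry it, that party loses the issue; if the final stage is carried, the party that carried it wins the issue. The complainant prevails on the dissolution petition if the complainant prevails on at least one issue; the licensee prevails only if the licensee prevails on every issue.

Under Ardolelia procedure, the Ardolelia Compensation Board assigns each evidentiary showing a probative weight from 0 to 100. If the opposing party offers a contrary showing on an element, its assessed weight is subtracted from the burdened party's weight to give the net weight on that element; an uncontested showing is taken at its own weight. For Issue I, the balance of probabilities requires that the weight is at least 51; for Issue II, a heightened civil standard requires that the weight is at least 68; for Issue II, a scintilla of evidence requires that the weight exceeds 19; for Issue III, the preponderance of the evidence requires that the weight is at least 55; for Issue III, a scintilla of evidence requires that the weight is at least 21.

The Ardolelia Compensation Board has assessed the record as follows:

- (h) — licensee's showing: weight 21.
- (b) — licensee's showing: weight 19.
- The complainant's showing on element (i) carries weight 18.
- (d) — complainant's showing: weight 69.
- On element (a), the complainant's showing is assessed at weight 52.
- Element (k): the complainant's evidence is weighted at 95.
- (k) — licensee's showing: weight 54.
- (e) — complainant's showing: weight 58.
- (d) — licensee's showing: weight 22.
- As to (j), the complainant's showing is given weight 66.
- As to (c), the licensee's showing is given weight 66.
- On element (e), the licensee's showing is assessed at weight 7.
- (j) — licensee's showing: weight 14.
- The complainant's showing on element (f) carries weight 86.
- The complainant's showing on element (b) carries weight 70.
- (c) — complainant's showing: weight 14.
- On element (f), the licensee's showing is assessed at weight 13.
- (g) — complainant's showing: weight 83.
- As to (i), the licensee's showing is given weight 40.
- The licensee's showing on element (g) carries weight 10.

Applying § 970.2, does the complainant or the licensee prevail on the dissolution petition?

licensee

— Issue I —
At Stage I.1 the complainant must meet the balance of probabilities (weight is at least 51): on (a) the weight is 52, which does reach 51, so (a) meets the standard; on (b) the weight is 70 less the opposing 19 gives net 51, ≥ 51, so (b) meets the standard.
  Stage I.1 carried; the burden shifts to the licensee.
At Stage I.2 the licensee must meet the balance of probabilities (weight is at least 51): on (c) the weight is 66 less the opposing 14 gives net 52, ≥ 51, so (c) meets the standard.
  All elements met. The burden passes to the complainant.
At Stage I.3 the complainant must meet the balance of probabilities (weight is at least 51): on (d) the weight is 69 less the opposing 22 gives net 47, which does not reach 51, so (d) does not meet the standard; on (e) the weight is 58 less the opposing 7 gives net 51, which does reach 51, so (e) meets the standard.
  The complainant does not carry Stage I.3.
So the licensee prevails on this issue.
— Issue II —
Stage II.1 (complainant, a heightened civil standard, weight is at least 68): (f) net 86−13=73 ≥ 68 — meets; (g) net 83−10=73 ≥ 68 — meets.
  Stage II.1 is satisfied; the onus moves to the licensee.
Stage II.2 (licensee, a scintilla of evidence, weight exceeds 19): (h) 21 > 19 — meets; (i) net 40−18=22 > 19 — meets.
  Stage II.2 carried; the final stage is satisfied.
With every stage satisfied, the licensee prevails on this issue.
— Issue III —
At Stage III.1 the complainant must meet the preponderance of the evidence (weight is at least 55): on (j) the weight is 66 less the opposing 14 gives net 52, < 55, so (j) does not meet the standard.
  Stage III.1 not carried; the complainant fails its burden.
The licensee prevails on this issue.
Per-issue: Issue I → licensee; Issue II → licensee; Issue III → licensee. The complainant must prevail on at least one issue; overall, the licensee prevails.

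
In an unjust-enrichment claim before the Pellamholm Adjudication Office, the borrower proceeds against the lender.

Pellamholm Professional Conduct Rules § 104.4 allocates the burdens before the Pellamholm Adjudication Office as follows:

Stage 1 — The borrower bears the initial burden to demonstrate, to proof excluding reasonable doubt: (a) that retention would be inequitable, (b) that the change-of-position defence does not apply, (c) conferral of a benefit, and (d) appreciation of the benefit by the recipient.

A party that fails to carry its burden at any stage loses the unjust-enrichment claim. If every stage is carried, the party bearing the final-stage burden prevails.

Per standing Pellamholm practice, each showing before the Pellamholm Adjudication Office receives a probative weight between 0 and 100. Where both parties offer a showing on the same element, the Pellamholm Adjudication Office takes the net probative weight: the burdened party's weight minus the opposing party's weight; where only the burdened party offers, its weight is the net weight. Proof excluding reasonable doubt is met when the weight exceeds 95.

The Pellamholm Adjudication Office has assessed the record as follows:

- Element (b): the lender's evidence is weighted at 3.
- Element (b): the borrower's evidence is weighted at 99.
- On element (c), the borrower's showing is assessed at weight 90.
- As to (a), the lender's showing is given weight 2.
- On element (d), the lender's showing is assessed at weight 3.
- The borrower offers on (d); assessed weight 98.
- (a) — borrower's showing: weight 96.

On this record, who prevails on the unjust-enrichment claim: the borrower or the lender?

lender

Stage 1 (borrower, proof excluding reasonable doubt, weight exceeds 95): (a) net 96−2=94 ≤ 95 — fails; (b) net 99−3=96 > 95 — meets; (c) 90 ≤ 95 — fails; (d) net 98−3=95 ≤ 95 — fails.
  The borrower does not carry Stage 1.
So the lender prevails.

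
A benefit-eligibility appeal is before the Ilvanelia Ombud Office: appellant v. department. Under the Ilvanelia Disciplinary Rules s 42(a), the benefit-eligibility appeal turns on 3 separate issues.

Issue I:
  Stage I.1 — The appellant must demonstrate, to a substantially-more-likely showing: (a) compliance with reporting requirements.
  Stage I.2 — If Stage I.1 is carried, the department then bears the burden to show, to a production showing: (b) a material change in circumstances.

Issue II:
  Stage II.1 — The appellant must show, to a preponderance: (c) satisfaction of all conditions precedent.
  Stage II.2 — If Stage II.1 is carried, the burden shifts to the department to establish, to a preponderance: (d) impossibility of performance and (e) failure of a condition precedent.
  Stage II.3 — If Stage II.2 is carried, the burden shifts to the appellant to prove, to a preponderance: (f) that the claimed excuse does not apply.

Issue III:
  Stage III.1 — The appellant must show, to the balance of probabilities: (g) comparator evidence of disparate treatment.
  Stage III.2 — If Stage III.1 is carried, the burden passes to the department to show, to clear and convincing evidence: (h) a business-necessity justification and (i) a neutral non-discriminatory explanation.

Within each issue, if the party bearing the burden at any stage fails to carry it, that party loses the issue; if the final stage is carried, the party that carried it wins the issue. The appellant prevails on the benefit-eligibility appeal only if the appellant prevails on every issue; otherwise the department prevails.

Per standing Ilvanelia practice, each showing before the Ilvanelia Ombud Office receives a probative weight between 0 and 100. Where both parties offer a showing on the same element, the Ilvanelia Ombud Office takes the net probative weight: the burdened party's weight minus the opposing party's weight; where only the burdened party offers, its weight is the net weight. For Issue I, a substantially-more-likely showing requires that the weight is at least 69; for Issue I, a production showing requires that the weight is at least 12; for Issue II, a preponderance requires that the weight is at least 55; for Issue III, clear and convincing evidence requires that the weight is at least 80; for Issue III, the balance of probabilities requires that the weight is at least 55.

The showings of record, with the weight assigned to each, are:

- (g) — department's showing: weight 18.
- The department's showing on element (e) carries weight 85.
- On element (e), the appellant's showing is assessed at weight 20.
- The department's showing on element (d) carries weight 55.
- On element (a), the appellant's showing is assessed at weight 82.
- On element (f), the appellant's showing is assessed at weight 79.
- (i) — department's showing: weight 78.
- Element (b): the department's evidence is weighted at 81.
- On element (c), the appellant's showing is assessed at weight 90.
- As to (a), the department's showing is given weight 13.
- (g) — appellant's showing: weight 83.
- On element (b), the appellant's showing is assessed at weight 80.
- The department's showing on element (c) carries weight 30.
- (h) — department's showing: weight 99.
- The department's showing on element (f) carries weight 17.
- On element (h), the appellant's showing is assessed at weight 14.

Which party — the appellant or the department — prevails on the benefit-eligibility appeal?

— Issue I —
Stage I.1 — burden on appellant; standard: a substantially-more-likely showing (weight is at least 69).
    (a): 82 − 13 = 69 ≥ 69 [met]
  All elements met. The burden passes to the department.
Stage I.2 — burden on department; standard: a production showing (weight is at least 12).
    (b): 81 − 80 = 1 < 12 [not met]
  Stage I.2 not carried; the department fails its burden.
The analysis ends at Stage I.2; the appellant prevails on this issue.
— Issue II —
Stage II.1 (appellant, a preponderance, weight is at least 55): (c) net 90−30=60 ≥ 55 — meets.
  The appellant carries Stage II.1; the department now bears the burden.
Stage II.2 (department, a preponderance, weight is at least 55): (d) 55 ≥ 55 — meets; (e) net 85−20=65 ≥ 55 — meets.
  The department carries Stage II.2; the appellant now bears the burden.
Stage II.3 (appellant, a preponderance, weight is at least 55): (f) net 79−17=62 ≥ 55 — meets.
  All elements met at the final stage.
Every stage carried; the appellant prevails on this issue.
— Issue III —
At Stage III.1 the appellant must meet the balance of probabilities (weight is at least 55): on (g) the weight is 83 less the opposing 18 gives net 65, which does reach 55, so (g) meets the standard.
  The appellant carries Stage III.1; the department now bears the burden.
At Stage III.2 the department must meet clear and convincing evidence (weight is at least 80): on (h) the weight is 99 less the opposing 14 gives net 85, which does reach 80, so (h) meets the standard; on (i) the weight is 78, which does not reach 80, so (i) does not meet the standard.
  Stage III.2 not carried; the department fails its burden.
The appellant prevails on this issue.
Per-issue: Issue I → appellant; Issue II → appellant; Issue III → appellant. The appellant must prevail on every issue; overall, the appellant prevails.

appellant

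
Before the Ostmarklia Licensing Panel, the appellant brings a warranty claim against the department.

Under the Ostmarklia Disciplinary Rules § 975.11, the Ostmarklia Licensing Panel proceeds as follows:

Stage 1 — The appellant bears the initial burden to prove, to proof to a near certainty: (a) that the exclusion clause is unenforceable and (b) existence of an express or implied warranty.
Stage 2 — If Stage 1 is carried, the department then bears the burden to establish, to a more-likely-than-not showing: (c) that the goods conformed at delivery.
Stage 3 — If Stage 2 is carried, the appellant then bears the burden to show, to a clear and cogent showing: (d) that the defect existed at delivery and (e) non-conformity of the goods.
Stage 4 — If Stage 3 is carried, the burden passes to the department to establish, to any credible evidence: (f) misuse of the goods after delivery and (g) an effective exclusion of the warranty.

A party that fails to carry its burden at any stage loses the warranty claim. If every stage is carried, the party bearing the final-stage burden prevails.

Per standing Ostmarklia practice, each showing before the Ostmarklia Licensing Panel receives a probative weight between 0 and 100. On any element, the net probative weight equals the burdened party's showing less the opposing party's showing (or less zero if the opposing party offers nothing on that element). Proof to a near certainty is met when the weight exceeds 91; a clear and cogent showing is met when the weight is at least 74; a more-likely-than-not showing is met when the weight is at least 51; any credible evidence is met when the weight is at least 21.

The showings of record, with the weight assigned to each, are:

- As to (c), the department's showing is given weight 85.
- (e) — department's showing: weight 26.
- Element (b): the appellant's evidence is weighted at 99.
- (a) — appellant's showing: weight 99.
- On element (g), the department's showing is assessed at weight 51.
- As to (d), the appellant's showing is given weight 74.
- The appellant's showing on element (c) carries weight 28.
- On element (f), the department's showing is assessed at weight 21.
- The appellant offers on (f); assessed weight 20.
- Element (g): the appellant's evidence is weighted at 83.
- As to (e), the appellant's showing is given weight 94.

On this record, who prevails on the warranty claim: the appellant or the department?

At Stage 1 the appellant must meet proof to a near certainty (weight exceeds 91): on (a) the weight is 99, > 91, so (a) meets the standard; on (b) the weight is 99, > 91, so (b) meets the standard.
  Stage 1 is satisfied; the onus moves to the department.
At Stage 2 the department must meet a more-likely-than-not showing (weight is at least 51): on (c) the weight is 85 less the opposing 28 gives net 57, ≥ 51, so (c) meets the standard.
  Stage 2 is satisfied; the onus moves to the appellant.
At Stage 3 the appellant must meet a clear and cogent showing (weight is at least 74): on (d) the weight is 74, which does reach 74, so (d) meets the standard; on (e) the weight is 94 less the opposing 26 gives net 68, < 74, so (e) does not meet the standard.
  Stage 3 not carried; the appellant fails its burden.
The department prevails.

department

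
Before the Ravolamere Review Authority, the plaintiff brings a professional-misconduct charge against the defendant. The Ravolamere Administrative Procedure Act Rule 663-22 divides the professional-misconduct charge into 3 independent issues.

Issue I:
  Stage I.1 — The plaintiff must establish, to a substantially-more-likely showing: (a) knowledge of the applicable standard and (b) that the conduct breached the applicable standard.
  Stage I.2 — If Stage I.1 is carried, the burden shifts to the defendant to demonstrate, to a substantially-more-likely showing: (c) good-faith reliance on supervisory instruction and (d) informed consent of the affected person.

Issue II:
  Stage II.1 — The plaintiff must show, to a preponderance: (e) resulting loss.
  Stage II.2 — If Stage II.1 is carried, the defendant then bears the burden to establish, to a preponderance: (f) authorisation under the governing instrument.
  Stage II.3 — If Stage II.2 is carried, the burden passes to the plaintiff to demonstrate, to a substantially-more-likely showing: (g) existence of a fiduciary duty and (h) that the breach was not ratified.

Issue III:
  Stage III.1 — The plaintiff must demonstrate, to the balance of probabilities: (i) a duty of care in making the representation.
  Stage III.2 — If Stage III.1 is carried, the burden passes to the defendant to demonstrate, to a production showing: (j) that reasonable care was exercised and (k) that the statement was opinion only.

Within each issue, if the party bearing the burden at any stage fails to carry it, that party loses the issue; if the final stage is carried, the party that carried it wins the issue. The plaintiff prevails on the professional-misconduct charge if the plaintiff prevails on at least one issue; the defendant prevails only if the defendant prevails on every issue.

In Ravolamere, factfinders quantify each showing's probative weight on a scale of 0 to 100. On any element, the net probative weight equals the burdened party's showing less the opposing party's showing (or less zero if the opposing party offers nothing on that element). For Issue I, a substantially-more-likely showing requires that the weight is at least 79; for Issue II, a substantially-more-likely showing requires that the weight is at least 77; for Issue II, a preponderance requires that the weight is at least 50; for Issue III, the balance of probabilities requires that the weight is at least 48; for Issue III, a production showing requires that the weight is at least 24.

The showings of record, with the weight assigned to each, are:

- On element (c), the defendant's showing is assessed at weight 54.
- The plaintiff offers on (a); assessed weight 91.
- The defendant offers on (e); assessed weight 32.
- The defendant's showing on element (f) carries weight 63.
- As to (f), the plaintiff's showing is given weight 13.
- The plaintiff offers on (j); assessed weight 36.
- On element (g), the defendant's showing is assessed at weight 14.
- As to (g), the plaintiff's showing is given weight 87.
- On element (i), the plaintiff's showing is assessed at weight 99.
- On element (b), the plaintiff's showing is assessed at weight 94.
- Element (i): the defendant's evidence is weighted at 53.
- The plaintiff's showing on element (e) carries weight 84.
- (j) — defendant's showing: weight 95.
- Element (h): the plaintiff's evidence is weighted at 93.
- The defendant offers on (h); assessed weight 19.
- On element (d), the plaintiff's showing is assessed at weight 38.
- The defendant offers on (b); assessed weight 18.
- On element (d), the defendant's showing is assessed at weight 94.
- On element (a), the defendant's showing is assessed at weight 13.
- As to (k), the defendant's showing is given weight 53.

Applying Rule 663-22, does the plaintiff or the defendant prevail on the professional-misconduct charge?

— Issue I —
At Stage I.1 the plaintiff must meet a substantially-more-likely showing (weight is at least 79): on (a) the weight is 91 less the opposing 13 gives net 78, < 79, so (a) does not meet the standard; on (b) the weight is 94 less the opposing 18 gives net 76, which does not reach 79, so (b) does not meet the standard.
  The plaintiff does not carry Stage I.1.
The defendant prevails on this issue.
— Issue II —
At Stage II.1 the plaintiff must meet a preponderance (weight is at least 50): on (e) the weight is 84 less the opposing 32 gives net 52, ≥ 50, so (e) meets the standard.
  All elements met. The burden passes to the defendant.
At Stage II.2 the defendant must meet a preponderance (weight is at least 50): on (f) the weight is 63 less the opposing 13 gives net 50, ≥ 50, so (f) meets the standard.
  All elements met. The burden passes to the plaintiff.
At Stage II.3 the plaintiff must meet a substantially-more-likely showing (weight is at least 77): on (g) the weight is 87 less the opposing 14 gives net 73, which does not reach 77, so (g) does not meet the standard; on (h) the weight is 93 less the opposing 19 gives net 74, which does not reach 77, so (h) does not meet the standard.
  Stage II.3 not carried; the plaintiff fails its burden.
So the defendant prevails on this issue.
— Issue III —
At Stage III.1 the plaintiff must meet the balance of probabilities (weight is at least 48): on (i) the weight is 99 less the opposing 53 gives net 46, which does not reach 48, so (i) does not meet the standard.
  Stage III.1 not carried; the plaintiff fails its burden.
The defendant prevails on this issue.
Per-issue: Issue I → defendant; Issue II → defendant; Issue III → defendant. The plaintiff must prevail on at least one issue; overall, the defendant prevails.

defendant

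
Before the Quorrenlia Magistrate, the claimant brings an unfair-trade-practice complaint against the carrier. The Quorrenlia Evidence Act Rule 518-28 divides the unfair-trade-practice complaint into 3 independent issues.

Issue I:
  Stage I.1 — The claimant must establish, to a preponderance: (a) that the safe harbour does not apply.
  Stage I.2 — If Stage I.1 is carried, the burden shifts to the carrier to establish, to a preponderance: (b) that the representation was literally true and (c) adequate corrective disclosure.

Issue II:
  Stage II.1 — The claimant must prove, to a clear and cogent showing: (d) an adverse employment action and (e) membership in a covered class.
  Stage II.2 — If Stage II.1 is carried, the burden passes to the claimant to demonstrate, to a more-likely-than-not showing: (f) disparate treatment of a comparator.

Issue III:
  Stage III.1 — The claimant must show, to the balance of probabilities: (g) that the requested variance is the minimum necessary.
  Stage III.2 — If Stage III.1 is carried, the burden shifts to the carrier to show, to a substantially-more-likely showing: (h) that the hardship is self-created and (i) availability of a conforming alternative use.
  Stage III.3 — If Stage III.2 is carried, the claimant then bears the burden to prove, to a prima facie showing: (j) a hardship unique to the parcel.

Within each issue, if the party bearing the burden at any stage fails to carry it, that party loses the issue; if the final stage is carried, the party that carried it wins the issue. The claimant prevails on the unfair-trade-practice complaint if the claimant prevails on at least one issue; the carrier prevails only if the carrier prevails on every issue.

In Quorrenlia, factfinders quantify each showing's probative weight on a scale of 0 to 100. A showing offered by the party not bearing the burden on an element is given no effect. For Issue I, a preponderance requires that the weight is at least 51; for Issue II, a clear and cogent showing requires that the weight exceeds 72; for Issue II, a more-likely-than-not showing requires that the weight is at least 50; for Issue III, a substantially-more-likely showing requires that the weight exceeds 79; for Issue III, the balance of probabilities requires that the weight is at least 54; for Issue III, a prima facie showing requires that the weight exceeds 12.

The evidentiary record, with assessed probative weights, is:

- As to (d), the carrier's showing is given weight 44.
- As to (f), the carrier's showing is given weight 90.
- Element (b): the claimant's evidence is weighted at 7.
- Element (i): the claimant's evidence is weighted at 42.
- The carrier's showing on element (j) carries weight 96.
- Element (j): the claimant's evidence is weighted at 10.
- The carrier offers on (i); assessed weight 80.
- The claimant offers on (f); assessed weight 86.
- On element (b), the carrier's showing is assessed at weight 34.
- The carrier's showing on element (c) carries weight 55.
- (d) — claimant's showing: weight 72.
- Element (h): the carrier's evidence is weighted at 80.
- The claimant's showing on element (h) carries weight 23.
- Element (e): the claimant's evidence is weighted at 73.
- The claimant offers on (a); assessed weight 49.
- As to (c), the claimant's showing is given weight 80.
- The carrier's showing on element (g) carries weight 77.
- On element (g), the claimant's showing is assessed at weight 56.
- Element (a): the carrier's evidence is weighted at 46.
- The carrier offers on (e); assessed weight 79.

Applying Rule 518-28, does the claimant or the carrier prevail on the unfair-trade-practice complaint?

carrier

— Issue I —
At Stage I.1 the claimant must meet a preponderance (weight is at least 51): on (a) the weight is 49 (the carrier's 46 is given no effect), < 51, so (a) does not meet the standard.
  Stage I.1 not carried; the claimant fails its burden.
The carrier prevails on this issue.
— Issue II —
At Stage II.1 the claimant must meet a clear and cogent showing (weight exceeds 72): on (d) the weight is 72 (the carrier's 44 is given no effect), ≤ 72, so (d) does not meet the standard; on (e) the weight is 73 (the carrier's 79 is given no effect), which does exceed 72, so (e) meets the standard.
  Not every element is met, so the claimant fails to carry Stage II.1.
The carrier prevails on this issue.
— Issue III —
Stage III.1 (claimant, the balance of probabilities, weight is at least 54): (g) 56 (carrier's 77 disregarded) ≥ 54 — meets.
  Stage III.1 is satisfied; the onus moves to the carrier.
Stage III.2 (carrier, a substantially-more-likely showing, weight exceeds 79): (h) 80 (claimant's 23 disregarded) > 79 — meets; (i) 80 (claimant's 42 disregarded) > 79 — meets.
  The carrier carries Stage III.2; the claimant now bears the burden.
Stage III.3 (claimant, a prima facie showing, weight exceeds 12): (j) 10 (carrier's 96 disregarded) ≤ 12 — fails.
  The claimant does not carry Stage III.3.
The carrier prevails on this issue.
Per-issue: Issue I → carrier; Issue II → carrier; Issue III → carrier. The claimant must prevail on at least one issue; overall, the carrier prevails.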